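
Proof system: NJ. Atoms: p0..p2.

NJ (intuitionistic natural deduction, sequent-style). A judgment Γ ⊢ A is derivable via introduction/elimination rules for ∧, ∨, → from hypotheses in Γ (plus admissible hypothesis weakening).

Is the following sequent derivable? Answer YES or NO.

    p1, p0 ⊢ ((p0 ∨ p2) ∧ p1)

Derivation (root first):
[∧I] p1, p0 ⊢ ((p0 ∨ p2) ∧ p1)
  [∨I₁] p0 ⊢ (p0 ∨ p2)
    [Ax] p0 ⊢ p0
  [Ax] p1 ⊢ p1

Result: YES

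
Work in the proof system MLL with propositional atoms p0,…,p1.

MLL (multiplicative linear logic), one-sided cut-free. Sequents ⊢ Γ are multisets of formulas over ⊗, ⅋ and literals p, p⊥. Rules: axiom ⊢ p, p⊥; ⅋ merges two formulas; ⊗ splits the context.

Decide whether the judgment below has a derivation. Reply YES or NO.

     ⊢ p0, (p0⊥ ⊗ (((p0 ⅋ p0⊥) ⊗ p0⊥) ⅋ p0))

Derivation (root first):
[⊗]  ⊢ p0, (p0⊥ ⊗ (((p0 ⅋ p0⊥) ⊗ p0⊥) ⅋ p0))
  [Ax]  ⊢ p0, p0⊥
  [⅋]  ⊢ (((p0 ⅋ p0⊥) ⊗ p0⊥) ⅋ p0)
    [⊗]  ⊢ p0, ((p0 ⅋ p0⊥) ⊗ p0⊥)
      [⅋]  ⊢ (p0 ⅋ p0⊥)
        [Ax]  ⊢ p0, p0⊥
      [Ax]  ⊢ p0, p0⊥

Result: YES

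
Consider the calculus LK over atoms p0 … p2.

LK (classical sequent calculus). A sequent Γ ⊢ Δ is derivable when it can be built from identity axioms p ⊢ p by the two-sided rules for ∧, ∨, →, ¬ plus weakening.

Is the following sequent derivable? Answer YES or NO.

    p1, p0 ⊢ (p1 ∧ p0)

Derivation trace:
[∧R] p1, p0 ⊢ (p1 ∧ p0)
  [WL] p1, p1 ⊢ p1
    [Ax] p1 ⊢ p1
  [Ax] p0 ⊢ p0

Result: YES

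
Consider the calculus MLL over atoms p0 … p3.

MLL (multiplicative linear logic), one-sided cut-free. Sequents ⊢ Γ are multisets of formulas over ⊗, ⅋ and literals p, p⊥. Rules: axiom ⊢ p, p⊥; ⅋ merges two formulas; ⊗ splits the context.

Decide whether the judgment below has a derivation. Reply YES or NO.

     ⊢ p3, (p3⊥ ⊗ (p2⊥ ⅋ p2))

Derivation (root first):
[⊗]  ⊢ p3, (p3⊥ ⊗ (p2⊥ ⅋ p2))
  [Ax]  ⊢ p3, p3⊥
  [⅋]  ⊢ (p2⊥ ⅋ p2)
    [Ax]  ⊢ p2, p2⊥

Result: YES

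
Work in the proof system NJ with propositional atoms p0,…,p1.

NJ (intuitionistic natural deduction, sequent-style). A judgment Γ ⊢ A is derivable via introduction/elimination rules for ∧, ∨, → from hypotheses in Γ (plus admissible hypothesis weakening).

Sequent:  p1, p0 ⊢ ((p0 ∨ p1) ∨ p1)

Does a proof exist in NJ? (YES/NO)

Derivation (root first):
[Wk] p1, p0 ⊢ ((p0 ∨ p1) ∨ p1)
  [∨I₁] p1 ⊢ ((p0 ∨ p1) ∨ p1)
    [∨I₂] p1 ⊢ (p0 ∨ p1)
      [Ax] p1 ⊢ p1

Result: YES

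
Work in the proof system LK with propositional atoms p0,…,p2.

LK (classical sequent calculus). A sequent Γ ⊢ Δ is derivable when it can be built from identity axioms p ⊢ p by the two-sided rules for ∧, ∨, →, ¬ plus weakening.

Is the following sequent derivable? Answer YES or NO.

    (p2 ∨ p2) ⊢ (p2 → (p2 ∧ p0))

Search for a countermodel by truth-table:
  v=000: Γ:[(p2 ∨ p2)=F] Δ:[(p2 → (p2 ∧ p0))=T] refutes=False
  v=001: Γ:[(p2 ∨ p2)=T] Δ:[(p2 → (p2 ∧ p0))=F] refutes=True  ← countermodel

Result: NO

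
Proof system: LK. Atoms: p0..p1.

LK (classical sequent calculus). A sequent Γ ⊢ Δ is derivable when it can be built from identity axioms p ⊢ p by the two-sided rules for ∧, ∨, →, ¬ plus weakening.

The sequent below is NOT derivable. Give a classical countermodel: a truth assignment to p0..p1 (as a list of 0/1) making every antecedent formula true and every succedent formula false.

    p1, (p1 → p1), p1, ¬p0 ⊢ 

Truth-table refutation:
  v=00: Γ:[p1=F, (p1 → p1)=T, p1=F, ¬p0=T] Δ:[] refutes=False
  v=01: Γ:[p1=T, (p1 → p1)=T, p1=T, ¬p0=T] Δ:[] refutes=True  ← countermodel

Result: [0, 1]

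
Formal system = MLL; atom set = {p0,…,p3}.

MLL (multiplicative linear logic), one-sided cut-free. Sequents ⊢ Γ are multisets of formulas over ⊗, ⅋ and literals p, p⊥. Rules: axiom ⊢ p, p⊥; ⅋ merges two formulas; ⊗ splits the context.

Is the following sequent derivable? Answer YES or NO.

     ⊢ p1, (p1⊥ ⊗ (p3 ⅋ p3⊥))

Derivation (root first):
[⊗]  ⊢ p1, (p1⊥ ⊗ (p3 ⅋ p3⊥))
  [Ax]  ⊢ p1, p1⊥
  [⅋]  ⊢ (p3 ⅋ p3⊥)
    [Ax]  ⊢ p3, p3⊥

Result: YES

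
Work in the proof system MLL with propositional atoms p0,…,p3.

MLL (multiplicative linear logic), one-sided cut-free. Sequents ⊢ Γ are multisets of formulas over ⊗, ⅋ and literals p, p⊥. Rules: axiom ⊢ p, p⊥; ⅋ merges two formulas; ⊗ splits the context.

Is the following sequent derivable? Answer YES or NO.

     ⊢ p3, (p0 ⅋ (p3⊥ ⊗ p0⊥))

Proof tree:
[⅋]  ⊢ p3, (p0 ⅋ (p3⊥ ⊗ p0⊥))
  [⊗]  ⊢ p3, p0, (p3⊥ ⊗ p0⊥)
    [Ax]  ⊢ p3, p3⊥
    [Ax]  ⊢ p0, p0⊥

Result: YES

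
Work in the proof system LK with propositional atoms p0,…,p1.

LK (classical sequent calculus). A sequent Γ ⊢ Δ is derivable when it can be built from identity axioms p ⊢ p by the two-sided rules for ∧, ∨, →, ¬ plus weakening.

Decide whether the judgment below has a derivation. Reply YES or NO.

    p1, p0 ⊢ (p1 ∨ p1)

Derivation trace:
[WL] p1, p0 ⊢ (p1 ∨ p1)
  [∨R] p1 ⊢ (p1 ∨ p1)
    [WR] p1 ⊢ p1, p1
      [Ax] p1 ⊢ p1

Result: YES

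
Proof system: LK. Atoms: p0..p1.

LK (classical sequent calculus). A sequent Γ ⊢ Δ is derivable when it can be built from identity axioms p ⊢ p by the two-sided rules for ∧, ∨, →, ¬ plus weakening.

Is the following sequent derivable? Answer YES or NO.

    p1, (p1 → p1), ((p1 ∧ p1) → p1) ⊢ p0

Search for a countermodel by truth-table:
  v=00: Γ:[p1=F, (p1 → p1)=T, ((p1 ∧ p1) → p1)=T] Δ:[p0=F] refutes=False
  v=01: Γ:[p1=T, (p1 → p1)=T, ((p1 ∧ p1) → p1)=T] Δ:[p0=F] refutes=True  ← countermodel

Result: NO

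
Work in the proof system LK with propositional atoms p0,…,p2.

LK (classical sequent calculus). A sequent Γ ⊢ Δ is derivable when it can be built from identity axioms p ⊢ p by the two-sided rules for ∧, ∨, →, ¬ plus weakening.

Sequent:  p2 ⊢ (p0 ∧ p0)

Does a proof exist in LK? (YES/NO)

Truth-table refutation:
  v=000: Γ:[p2=F] Δ:[(p0 ∧ p0)=F] refutes=False
  v=001: Γ:[p2=T] Δ:[(p0 ∧ p0)=F] refutes=True  ← countermodel

Result: NO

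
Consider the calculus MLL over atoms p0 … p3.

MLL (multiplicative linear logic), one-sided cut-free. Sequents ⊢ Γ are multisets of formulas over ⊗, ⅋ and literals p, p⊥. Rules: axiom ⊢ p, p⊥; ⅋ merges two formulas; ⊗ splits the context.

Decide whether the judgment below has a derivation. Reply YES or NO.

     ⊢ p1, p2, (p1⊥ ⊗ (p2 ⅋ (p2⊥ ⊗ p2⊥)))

Derivation (root first):
[⊗]  ⊢ p1, p2, (p1⊥ ⊗ (p2 ⅋ (p2⊥ ⊗ p2⊥)))
  [Ax]  ⊢ p1, p1⊥
  [⅋]  ⊢ p2, (p2 ⅋ (p2⊥ ⊗ p2⊥))
    [⊗]  ⊢ p2, p2, (p2⊥ ⊗ p2⊥)
      [Ax]  ⊢ p2, p2⊥
      [Ax]  ⊢ p2, p2⊥

Result: YES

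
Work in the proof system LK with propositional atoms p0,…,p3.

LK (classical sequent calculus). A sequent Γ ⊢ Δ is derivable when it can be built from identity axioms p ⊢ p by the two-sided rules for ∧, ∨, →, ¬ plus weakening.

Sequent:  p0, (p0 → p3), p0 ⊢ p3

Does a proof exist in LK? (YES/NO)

Derivation trace:
[WL] p0, (p0 → p3), p0 ⊢ p3
  [→L] p0, (p0 → p3) ⊢ p3
    [Ax] p0 ⊢ p0
    [Ax] p3 ⊢ p3

Result: YES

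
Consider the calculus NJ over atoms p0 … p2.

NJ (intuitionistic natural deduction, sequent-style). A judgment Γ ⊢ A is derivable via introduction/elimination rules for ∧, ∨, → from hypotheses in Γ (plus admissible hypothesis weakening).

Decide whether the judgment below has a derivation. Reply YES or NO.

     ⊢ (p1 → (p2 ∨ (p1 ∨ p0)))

Proof tree:
[→I]  ⊢ (p1 → (p2 ∨ (p1 ∨ p0)))
  [∨I₂] p1 ⊢ (p2 ∨ (p1 ∨ p0))
    [∨I₁] p1 ⊢ (p1 ∨ p0)
      [Ax] p1 ⊢ p1

Result: YES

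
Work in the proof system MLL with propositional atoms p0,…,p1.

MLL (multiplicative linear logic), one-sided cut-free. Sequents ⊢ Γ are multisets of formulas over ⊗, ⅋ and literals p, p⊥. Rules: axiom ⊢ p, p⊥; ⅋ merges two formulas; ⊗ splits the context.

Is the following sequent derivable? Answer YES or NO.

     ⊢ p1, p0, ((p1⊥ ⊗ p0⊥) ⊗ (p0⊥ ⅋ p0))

Derivation trace:
[⊗]  ⊢ p1, p0, ((p1⊥ ⊗ p0⊥) ⊗ (p0⊥ ⅋ p0))
  [⊗]  ⊢ p1, p0, (p1⊥ ⊗ p0⊥)
    [Ax]  ⊢ p1, p1⊥
    [Ax]  ⊢ p0, p0⊥
  [⅋]  ⊢ (p0⊥ ⅋ p0)
    [Ax]  ⊢ p0, p0⊥

Result: YES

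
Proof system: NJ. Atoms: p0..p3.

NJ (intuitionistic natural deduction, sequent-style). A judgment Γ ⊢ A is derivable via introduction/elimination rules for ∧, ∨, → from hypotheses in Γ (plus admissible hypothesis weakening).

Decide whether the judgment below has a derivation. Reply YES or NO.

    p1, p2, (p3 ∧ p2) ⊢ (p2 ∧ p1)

Derivation trace:
[∧I] p1, p2, (p3 ∧ p2) ⊢ (p2 ∧ p1)
  [Wk] p2, (p3 ∧ p2) ⊢ p2
    [Ax] p2 ⊢ p2
  [Ax] p1 ⊢ p1

Result: YES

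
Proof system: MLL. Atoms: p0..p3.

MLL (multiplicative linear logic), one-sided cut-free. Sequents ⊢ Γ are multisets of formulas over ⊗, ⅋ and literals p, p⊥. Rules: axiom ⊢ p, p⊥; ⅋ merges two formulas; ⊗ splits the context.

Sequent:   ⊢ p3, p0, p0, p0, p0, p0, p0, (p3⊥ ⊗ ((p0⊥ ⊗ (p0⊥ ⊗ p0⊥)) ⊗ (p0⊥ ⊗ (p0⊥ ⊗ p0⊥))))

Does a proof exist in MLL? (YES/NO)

Proof tree:
[⊗]  ⊢ p3, p0, p0, p0, p0, p0, p0, (p3⊥ ⊗ ((p0⊥ ⊗ (p0⊥ ⊗ p0⊥)) ⊗ (p0⊥ ⊗ (p0⊥ ⊗ p0⊥))))
  [Ax]  ⊢ p3, p3⊥
  [⊗]  ⊢ p0, p0, p0, p0, p0, p0, ((p0⊥ ⊗ (p0⊥ ⊗ p0⊥)) ⊗ (p0⊥ ⊗ (p0⊥ ⊗ p0⊥)))
    [⊗]  ⊢ p0, p0, p0, (p0⊥ ⊗ (p0⊥ ⊗ p0⊥))
      [Ax]  ⊢ p0, p0⊥
      [⊗]  ⊢ p0, p0, (p0⊥ ⊗ p0⊥)
        [Ax]  ⊢ p0, p0⊥
        [Ax]  ⊢ p0, p0⊥
    [⊗]  ⊢ p0, p0, p0, (p0⊥ ⊗ (p0⊥ ⊗ p0⊥))
      [Ax]  ⊢ p0, p0⊥
      [⊗]  ⊢ p0, p0, (p0⊥ ⊗ p0⊥)
        [Ax]  ⊢ p0, p0⊥
        [Ax]  ⊢ p0, p0⊥

Result: YES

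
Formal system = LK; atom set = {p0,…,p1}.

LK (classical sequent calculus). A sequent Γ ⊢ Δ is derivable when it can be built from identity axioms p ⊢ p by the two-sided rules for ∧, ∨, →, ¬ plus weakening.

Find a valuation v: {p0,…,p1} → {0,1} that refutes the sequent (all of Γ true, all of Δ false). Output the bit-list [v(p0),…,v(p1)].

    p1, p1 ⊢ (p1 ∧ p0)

Search for a countermodel by truth-table:
  v=00: Γ:[p1=F, p1=F] Δ:[(p1 ∧ p0)=F] refutes=False
  v=01: Γ:[p1=T, p1=T] Δ:[(p1 ∧ p0)=F] refutes=True  ← countermodel

Result: [0, 1]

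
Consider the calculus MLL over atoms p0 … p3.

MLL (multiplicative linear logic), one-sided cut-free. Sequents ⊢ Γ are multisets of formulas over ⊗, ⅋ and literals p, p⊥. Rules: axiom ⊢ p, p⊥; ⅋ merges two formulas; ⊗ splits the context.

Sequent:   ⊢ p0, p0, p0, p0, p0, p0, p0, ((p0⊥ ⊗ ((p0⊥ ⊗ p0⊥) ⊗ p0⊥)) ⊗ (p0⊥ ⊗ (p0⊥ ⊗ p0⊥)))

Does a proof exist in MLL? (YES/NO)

Derivation trace:
[⊗]  ⊢ p0, p0, p0, p0, p0, p0, p0, ((p0⊥ ⊗ ((p0⊥ ⊗ p0⊥) ⊗ p0⊥)) ⊗ (p0⊥ ⊗ (p0⊥ ⊗ p0⊥)))
  [⊗]  ⊢ p0, p0, p0, p0, (p0⊥ ⊗ ((p0⊥ ⊗ p0⊥) ⊗ p0⊥))
    [Ax]  ⊢ p0, p0⊥
    [⊗]  ⊢ p0, p0, p0, ((p0⊥ ⊗ p0⊥) ⊗ p0⊥)
      [⊗]  ⊢ p0, p0, (p0⊥ ⊗ p0⊥)
        [Ax]  ⊢ p0, p0⊥
        [Ax]  ⊢ p0, p0⊥
      [Ax]  ⊢ p0, p0⊥
  [⊗]  ⊢ p0, p0, p0, (p0⊥ ⊗ (p0⊥ ⊗ p0⊥))
    [Ax]  ⊢ p0, p0⊥
    [⊗]  ⊢ p0, p0, (p0⊥ ⊗ p0⊥)
      [Ax]  ⊢ p0, p0⊥
      [Ax]  ⊢ p0, p0⊥

Result: YES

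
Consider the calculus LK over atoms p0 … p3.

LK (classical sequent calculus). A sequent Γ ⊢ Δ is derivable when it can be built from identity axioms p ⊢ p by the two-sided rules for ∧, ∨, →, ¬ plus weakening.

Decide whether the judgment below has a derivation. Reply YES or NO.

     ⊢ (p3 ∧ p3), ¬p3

Proof tree:
[¬R]  ⊢ (p3 ∧ p3), ¬p3
  [∧R] p3 ⊢ (p3 ∧ p3)
    [Ax] p3 ⊢ p3
    [Ax] p3 ⊢ p3

Result: YES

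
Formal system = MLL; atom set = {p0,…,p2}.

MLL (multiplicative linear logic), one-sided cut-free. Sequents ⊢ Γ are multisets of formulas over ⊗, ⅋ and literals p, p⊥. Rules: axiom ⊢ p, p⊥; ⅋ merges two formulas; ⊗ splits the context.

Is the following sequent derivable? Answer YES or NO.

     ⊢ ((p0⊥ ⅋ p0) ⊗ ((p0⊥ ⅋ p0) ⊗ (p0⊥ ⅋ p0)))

Derivation trace:
[⊗]  ⊢ ((p0⊥ ⅋ p0) ⊗ ((p0⊥ ⅋ p0) ⊗ (p0⊥ ⅋ p0)))
  [⅋]  ⊢ (p0⊥ ⅋ p0)
    [Ax]  ⊢ p0, p0⊥
  [⊗]  ⊢ ((p0⊥ ⅋ p0) ⊗ (p0⊥ ⅋ p0))
    [⅋]  ⊢ (p0⊥ ⅋ p0)
      [Ax]  ⊢ p0, p0⊥
    [⅋]  ⊢ (p0⊥ ⅋ p0)
      [Ax]  ⊢ p0, p0⊥

Result: YES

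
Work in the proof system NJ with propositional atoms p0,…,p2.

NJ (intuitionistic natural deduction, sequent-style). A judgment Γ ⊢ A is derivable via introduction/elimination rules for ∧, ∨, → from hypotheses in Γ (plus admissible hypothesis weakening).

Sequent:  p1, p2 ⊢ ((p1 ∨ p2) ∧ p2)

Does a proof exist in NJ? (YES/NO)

Proof tree:
[∧I] p1, p2 ⊢ ((p1 ∨ p2) ∧ p2)
  [∨I₁] p1 ⊢ (p1 ∨ p2)
    [Ax] p1 ⊢ p1
  [Ax] p2 ⊢ p2

Result: YES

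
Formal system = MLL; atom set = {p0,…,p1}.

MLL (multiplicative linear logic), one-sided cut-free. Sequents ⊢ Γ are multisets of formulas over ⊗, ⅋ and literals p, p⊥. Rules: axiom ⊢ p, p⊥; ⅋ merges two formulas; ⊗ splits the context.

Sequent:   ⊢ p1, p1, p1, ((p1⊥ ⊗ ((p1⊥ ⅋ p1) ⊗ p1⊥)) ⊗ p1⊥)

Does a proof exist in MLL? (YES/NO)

Derivation (root first):
[⊗]  ⊢ p1, p1, p1, ((p1⊥ ⊗ ((p1⊥ ⅋ p1) ⊗ p1⊥)) ⊗ p1⊥)
  [⊗]  ⊢ p1, p1, (p1⊥ ⊗ ((p1⊥ ⅋ p1) ⊗ p1⊥))
    [Ax]  ⊢ p1, p1⊥
    [⊗]  ⊢ p1, ((p1⊥ ⅋ p1) ⊗ p1⊥)
      [⅋]  ⊢ (p1⊥ ⅋ p1)
        [Ax]  ⊢ p1, p1⊥
      [Ax]  ⊢ p1, p1⊥
  [Ax]  ⊢ p1, p1⊥

Result: YES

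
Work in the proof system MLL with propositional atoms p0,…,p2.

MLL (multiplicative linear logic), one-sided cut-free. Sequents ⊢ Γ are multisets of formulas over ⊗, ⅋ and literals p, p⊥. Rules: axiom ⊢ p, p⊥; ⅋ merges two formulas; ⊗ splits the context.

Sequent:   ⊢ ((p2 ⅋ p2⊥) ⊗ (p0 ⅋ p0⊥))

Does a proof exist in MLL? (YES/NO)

Proof tree:
[⊗]  ⊢ ((p2 ⅋ p2⊥) ⊗ (p0 ⅋ p0⊥))
  [⅋]  ⊢ (p2 ⅋ p2⊥)
    [Ax]  ⊢ p2, p2⊥
  [⅋]  ⊢ (p0 ⅋ p0⊥)
    [Ax]  ⊢ p0, p0⊥

Result: YES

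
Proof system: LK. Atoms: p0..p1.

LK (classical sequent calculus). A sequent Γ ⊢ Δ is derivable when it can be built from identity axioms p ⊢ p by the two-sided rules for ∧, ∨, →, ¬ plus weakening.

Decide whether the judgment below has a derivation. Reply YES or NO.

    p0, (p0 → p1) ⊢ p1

Derivation trace:
[→L] p0, (p0 → p1) ⊢ p1
  [WL] p0, p0 ⊢ p0
    [Ax] p0 ⊢ p0
  [Ax] p1 ⊢ p1

Result: YES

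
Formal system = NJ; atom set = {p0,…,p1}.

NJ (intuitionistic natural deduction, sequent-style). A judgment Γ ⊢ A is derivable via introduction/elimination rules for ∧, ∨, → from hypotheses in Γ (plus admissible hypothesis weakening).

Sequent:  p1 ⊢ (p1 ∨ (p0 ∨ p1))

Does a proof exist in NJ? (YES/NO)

Derivation (root first):
[∨I₂] p1 ⊢ (p1 ∨ (p0 ∨ p1))
  [∨I₂] p1 ⊢ (p0 ∨ p1)
    [Ax] p1 ⊢ p1

Result: YES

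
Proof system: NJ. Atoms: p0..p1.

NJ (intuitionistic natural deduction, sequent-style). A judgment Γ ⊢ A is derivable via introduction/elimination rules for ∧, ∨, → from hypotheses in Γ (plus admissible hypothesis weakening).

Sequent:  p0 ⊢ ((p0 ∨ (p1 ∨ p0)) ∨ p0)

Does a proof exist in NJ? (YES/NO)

Derivation trace:
[∨I₁] p0 ⊢ ((p0 ∨ (p1 ∨ p0)) ∨ p0)
  [∨I₂] p0 ⊢ (p0 ∨ (p1 ∨ p0))
    [∨I₂] p0 ⊢ (p1 ∨ p0)
      [Ax] p0 ⊢ p0

Result: YES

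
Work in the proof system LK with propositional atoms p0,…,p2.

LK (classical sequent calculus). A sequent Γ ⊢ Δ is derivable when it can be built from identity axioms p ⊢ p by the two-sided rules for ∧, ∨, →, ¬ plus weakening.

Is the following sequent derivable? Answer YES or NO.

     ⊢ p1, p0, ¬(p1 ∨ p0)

Proof tree:
[¬R]  ⊢ p1, p0, ¬(p1 ∨ p0)
  [∨L] (p1 ∨ p0) ⊢ p1, p0
    [Ax] p1 ⊢ p1
    [Ax] p0 ⊢ p0

Result: YES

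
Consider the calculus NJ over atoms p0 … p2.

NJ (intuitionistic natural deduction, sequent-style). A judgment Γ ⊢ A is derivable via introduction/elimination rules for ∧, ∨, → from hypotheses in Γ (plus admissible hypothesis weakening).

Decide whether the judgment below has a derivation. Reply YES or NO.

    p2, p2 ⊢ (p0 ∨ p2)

Derivation (root first):
[∨I₂] p2, p2 ⊢ (p0 ∨ p2)
  [Wk] p2, p2 ⊢ p2
    [Ax] p2 ⊢ p2

Result: YES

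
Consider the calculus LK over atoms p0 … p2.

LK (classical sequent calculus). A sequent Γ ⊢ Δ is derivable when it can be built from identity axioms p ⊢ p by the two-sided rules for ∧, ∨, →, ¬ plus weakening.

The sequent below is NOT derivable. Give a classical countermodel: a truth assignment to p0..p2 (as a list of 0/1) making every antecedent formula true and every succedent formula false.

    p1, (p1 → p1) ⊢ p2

Truth-table refutation:
  v=000: Γ:[p1=F, (p1 → p1)=T] Δ:[p2=F] refutes=False
  v=001: Γ:[p1=F, (p1 → p1)=T] Δ:[p2=T] refutes=False
  v=010: Γ:[p1=T, (p1 → p1)=T] Δ:[p2=F] refutes=True  ← countermodel

Result: [0, 1, 0]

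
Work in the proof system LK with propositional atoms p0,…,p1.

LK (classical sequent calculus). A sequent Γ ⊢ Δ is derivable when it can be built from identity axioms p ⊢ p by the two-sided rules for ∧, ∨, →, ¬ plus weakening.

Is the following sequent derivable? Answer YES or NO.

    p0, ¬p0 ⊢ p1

Derivation (root first):
[WR] p0, ¬p0 ⊢ p1
  [¬L] p0, ¬p0 ⊢ 
    [Ax] p0 ⊢ p0

Result: YES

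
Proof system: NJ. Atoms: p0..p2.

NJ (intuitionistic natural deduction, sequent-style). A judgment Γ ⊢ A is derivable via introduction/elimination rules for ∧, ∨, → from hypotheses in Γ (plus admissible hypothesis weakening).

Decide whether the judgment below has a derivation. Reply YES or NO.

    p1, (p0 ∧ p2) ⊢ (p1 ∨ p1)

Proof tree:
[Wk] p1, (p0 ∧ p2) ⊢ (p1 ∨ p1)
  [∨I₁] p1 ⊢ (p1 ∨ p1)
    [Ax] p1 ⊢ p1

Result: YES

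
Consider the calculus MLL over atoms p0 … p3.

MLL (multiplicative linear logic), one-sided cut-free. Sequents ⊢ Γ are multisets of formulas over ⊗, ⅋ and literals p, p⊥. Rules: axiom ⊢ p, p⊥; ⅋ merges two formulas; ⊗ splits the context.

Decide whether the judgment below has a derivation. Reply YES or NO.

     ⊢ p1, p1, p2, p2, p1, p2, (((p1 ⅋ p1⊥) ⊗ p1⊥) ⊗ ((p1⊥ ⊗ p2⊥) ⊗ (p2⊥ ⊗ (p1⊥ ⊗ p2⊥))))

Proof tree:
[⊗]  ⊢ p1, p1, p2, p2, p1, p2, (((p1 ⅋ p1⊥) ⊗ p1⊥) ⊗ ((p1⊥ ⊗ p2⊥) ⊗ (p2⊥ ⊗ (p1⊥ ⊗ p2⊥))))
  [⊗]  ⊢ p1, ((p1 ⅋ p1⊥) ⊗ p1⊥)
    [⅋]  ⊢ (p1 ⅋ p1⊥)
      [Ax]  ⊢ p1, p1⊥
    [Ax]  ⊢ p1, p1⊥
  [⊗]  ⊢ p1, p2, p2, p1, p2, ((p1⊥ ⊗ p2⊥) ⊗ (p2⊥ ⊗ (p1⊥ ⊗ p2⊥)))
    [⊗]  ⊢ p1, p2, (p1⊥ ⊗ p2⊥)
      [Ax]  ⊢ p1, p1⊥
      [Ax]  ⊢ p2, p2⊥
    [⊗]  ⊢ p2, p1, p2, (p2⊥ ⊗ (p1⊥ ⊗ p2⊥))
      [Ax]  ⊢ p2, p2⊥
      [⊗]  ⊢ p1, p2, (p1⊥ ⊗ p2⊥)
        [Ax]  ⊢ p1, p1⊥
        [Ax]  ⊢ p2, p2⊥

Result: YES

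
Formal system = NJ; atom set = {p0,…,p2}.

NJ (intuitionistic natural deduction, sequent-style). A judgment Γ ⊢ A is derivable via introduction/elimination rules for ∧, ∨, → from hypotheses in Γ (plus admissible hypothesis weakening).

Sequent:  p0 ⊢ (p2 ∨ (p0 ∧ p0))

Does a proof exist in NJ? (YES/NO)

Derivation (root first):
[∨I₂] p0 ⊢ (p2 ∨ (p0 ∧ p0))
  [∧I] p0 ⊢ (p0 ∧ p0)
    [Ax] p0 ⊢ p0
    [Ax] p0 ⊢ p0

Result: YES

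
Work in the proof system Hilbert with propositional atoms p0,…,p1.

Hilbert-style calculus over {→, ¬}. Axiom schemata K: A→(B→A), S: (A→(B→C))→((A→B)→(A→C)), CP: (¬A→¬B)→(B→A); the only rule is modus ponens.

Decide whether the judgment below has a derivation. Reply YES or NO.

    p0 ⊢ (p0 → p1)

Truth-table refutation:
  v=00: Γ:[p0=F] Δ:[(p0 → p1)=T] refutes=False
  v=01: Γ:[p0=F] Δ:[(p0 → p1)=T] refutes=False
  v=10: Γ:[p0=T] Δ:[(p0 → p1)=F] refutes=True  ← countermodel

Result: NO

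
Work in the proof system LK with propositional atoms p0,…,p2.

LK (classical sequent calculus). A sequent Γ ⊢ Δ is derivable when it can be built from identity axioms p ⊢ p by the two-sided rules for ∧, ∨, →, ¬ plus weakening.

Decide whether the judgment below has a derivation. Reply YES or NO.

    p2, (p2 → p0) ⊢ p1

Truth-table refutation:
  v=000: Γ:[p2=F, (p2 → p0)=T] Δ:[p1=F] refutes=False
  v=001: Γ:[p2=T, (p2 → p0)=F] Δ:[p1=F] refutes=False
  v=010: Γ:[p2=F, (p2 → p0)=T] Δ:[p1=T] refutes=False
  v=011: Γ:[p2=T, (p2 → p0)=F] Δ:[p1=T] refutes=False
  v=100: Γ:[p2=F, (p2 → p0)=T] Δ:[p1=F] refutes=False
  v=101: Γ:[p2=T, (p2 → p0)=T] Δ:[p1=F] refutes=True  ← countermodel

Result: NO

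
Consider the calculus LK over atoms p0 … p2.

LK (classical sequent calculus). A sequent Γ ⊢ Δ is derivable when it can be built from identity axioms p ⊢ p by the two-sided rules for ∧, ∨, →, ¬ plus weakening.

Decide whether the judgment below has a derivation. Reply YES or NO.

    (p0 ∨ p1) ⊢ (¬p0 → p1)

Proof tree:
[→R] (p0 ∨ p1) ⊢ (¬p0 → p1)
  [¬L] (p0 ∨ p1), ¬p0 ⊢ p1
    [∨L] (p0 ∨ p1) ⊢ p1, p0
      [Ax] p0 ⊢ p0
      [Ax] p1 ⊢ p1

Result: YES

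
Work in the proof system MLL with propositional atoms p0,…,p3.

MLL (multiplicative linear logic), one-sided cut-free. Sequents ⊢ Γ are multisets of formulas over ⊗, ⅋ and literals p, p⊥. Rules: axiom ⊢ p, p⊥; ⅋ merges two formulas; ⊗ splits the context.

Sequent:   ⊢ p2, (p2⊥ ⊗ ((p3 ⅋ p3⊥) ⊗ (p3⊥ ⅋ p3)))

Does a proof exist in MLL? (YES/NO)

Derivation (root first):
[⊗]  ⊢ p2, (p2⊥ ⊗ ((p3 ⅋ p3⊥) ⊗ (p3⊥ ⅋ p3)))
  [Ax]  ⊢ p2, p2⊥
  [⊗]  ⊢ ((p3 ⅋ p3⊥) ⊗ (p3⊥ ⅋ p3))
    [⅋]  ⊢ (p3 ⅋ p3⊥)
      [Ax]  ⊢ p3, p3⊥
    [⅋]  ⊢ (p3⊥ ⅋ p3)
      [Ax]  ⊢ p3, p3⊥

Result: YES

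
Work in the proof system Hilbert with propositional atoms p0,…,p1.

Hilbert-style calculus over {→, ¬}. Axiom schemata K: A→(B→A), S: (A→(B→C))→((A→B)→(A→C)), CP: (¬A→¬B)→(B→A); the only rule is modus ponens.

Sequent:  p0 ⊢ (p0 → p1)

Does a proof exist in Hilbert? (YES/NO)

Search for a countermodel by truth-table:
  v=00: Γ:[p0=F] Δ:[(p0 → p1)=T] refutes=False
  v=01: Γ:[p0=F] Δ:[(p0 → p1)=T] refutes=False
  v=10: Γ:[p0=T] Δ:[(p0 → p1)=F] refutes=True  ← countermodel

Result: NO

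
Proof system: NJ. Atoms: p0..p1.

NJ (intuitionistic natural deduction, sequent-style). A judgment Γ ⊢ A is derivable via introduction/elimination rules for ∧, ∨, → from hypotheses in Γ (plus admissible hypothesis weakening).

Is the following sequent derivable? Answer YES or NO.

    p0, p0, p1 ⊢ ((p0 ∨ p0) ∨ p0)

Derivation (root first):
[Wk] p0, p0, p1 ⊢ ((p0 ∨ p0) ∨ p0)
  [∨I₁] p0, p0 ⊢ ((p0 ∨ p0) ∨ p0)
    [Wk] p0, p0 ⊢ (p0 ∨ p0)
      [∨I₂] p0 ⊢ (p0 ∨ p0)
        [Ax] p0 ⊢ p0

Result: YES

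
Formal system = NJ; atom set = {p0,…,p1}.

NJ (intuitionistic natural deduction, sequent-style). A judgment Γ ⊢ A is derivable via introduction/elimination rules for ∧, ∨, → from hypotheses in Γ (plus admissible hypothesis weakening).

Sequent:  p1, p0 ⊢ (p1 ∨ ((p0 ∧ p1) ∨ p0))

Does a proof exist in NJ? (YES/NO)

Derivation trace:
[∨I₂] p1, p0 ⊢ (p1 ∨ ((p0 ∧ p1) ∨ p0))
  [∨I₁] p1, p0 ⊢ ((p0 ∧ p1) ∨ p0)
    [∧I] p1, p0 ⊢ (p0 ∧ p1)
      [Ax] p0 ⊢ p0
      [Ax] p1 ⊢ p1

Result: YES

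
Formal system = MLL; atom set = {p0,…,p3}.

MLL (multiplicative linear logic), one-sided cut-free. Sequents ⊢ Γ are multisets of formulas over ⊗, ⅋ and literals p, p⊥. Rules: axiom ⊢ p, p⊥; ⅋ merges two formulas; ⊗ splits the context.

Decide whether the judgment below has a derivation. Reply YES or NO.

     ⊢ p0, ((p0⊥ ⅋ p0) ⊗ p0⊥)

Derivation trace:
[⊗]  ⊢ p0, ((p0⊥ ⅋ p0) ⊗ p0⊥)
  [⅋]  ⊢ (p0⊥ ⅋ p0)
    [Ax]  ⊢ p0, p0⊥
  [Ax]  ⊢ p0, p0⊥

Result: YES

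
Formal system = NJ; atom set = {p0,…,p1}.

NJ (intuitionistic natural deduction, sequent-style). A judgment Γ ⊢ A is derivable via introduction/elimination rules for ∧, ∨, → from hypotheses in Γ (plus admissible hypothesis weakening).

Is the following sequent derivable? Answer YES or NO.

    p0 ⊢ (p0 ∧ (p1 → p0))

Derivation (root first):
[∧I] p0 ⊢ (p0 ∧ (p1 → p0))
  [Ax] p0 ⊢ p0
  [→I] p0 ⊢ (p1 → p0)
    [Wk] p0, p1 ⊢ p0
      [Ax] p0 ⊢ p0

Result: YES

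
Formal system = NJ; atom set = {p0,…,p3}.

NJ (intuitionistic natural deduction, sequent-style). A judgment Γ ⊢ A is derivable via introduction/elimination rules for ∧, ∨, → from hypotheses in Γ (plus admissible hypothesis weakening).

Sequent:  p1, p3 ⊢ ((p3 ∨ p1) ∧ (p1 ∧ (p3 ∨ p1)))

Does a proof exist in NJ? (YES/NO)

Derivation trace:
[∧I] p1, p3 ⊢ ((p3 ∨ p1) ∧ (p1 ∧ (p3 ∨ p1)))
  [∨I₂] p1 ⊢ (p3 ∨ p1)
    [Ax] p1 ⊢ p1
  [Wk] p1, p3 ⊢ (p1 ∧ (p3 ∨ p1))
    [∧I] p1 ⊢ (p1 ∧ (p3 ∨ p1))
      [Ax] p1 ⊢ p1
      [∨I₂] p1 ⊢ (p3 ∨ p1)
        [Ax] p1 ⊢ p1

Result: YES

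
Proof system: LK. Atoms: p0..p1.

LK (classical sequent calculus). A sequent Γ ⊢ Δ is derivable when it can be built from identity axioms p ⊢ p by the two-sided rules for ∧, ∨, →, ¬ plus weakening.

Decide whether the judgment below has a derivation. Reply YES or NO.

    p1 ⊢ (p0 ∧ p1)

Search for a countermodel by truth-table:
  v=00: Γ:[p1=F] Δ:[(p0 ∧ p1)=F] refutes=False
  v=01: Γ:[p1=T] Δ:[(p0 ∧ p1)=F] refutes=True  ← countermodel

Result: NO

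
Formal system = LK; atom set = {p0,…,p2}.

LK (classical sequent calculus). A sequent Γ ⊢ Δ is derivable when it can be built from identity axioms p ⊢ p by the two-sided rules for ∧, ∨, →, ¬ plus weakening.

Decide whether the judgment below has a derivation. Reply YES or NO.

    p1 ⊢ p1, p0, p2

Proof tree:
[WR] p1 ⊢ p1, p0, p2
  [WR] p1 ⊢ p1, p0
    [Ax] p1 ⊢ p1

Result: YES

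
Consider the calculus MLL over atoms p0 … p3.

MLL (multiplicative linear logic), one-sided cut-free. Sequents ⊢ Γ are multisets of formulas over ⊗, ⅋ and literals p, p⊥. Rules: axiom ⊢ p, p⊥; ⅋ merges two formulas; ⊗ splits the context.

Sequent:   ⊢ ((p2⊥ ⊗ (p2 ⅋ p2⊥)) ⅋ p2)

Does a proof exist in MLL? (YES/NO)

Derivation (root first):
[⅋]  ⊢ ((p2⊥ ⊗ (p2 ⅋ p2⊥)) ⅋ p2)
  [⊗]  ⊢ p2, (p2⊥ ⊗ (p2 ⅋ p2⊥))
    [Ax]  ⊢ p2, p2⊥
    [⅋]  ⊢ (p2 ⅋ p2⊥)
      [Ax]  ⊢ p2, p2⊥

Result: YES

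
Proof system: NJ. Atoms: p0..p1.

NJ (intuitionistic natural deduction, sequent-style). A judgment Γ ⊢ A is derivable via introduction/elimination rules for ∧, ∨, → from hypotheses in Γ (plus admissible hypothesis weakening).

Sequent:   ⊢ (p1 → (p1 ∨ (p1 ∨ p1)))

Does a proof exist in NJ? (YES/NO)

Derivation trace:
[→I]  ⊢ (p1 → (p1 ∨ (p1 ∨ p1)))
  [∨I₂] p1 ⊢ (p1 ∨ (p1 ∨ p1))
    [∨I₂] p1 ⊢ (p1 ∨ p1)
      [Ax] p1 ⊢ p1

Result: YES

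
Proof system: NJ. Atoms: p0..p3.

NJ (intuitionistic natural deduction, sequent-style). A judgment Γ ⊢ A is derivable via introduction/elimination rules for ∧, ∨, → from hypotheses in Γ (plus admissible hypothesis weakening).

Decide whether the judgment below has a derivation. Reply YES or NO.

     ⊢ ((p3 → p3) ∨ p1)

Derivation (root first):
[∨I₁]  ⊢ ((p3 → p3) ∨ p1)
  [→I]  ⊢ (p3 → p3)
    [Ax] p3 ⊢ p3

Result: YES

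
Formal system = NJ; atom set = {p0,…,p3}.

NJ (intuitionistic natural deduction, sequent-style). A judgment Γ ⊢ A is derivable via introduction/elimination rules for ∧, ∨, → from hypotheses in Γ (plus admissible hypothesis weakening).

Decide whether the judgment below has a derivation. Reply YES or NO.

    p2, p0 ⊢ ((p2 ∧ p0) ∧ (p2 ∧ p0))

Derivation trace:
[∧I] p2, p0 ⊢ ((p2 ∧ p0) ∧ (p2 ∧ p0))
  [∧I] p2, p0 ⊢ (p2 ∧ p0)
    [Ax] p2 ⊢ p2
    [Ax] p0 ⊢ p0
  [∧I] p2, p0 ⊢ (p2 ∧ p0)
    [Ax] p2 ⊢ p2
    [Ax] p0 ⊢ p0

Result: YES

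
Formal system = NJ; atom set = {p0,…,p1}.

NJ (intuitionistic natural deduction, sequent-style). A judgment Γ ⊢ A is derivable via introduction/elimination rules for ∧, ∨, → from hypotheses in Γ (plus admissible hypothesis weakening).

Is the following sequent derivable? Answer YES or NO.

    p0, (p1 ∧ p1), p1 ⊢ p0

Derivation (root first):
[Wk] p0, (p1 ∧ p1), p1 ⊢ p0
  [Wk] p0, (p1 ∧ p1) ⊢ p0
    [Ax] p0 ⊢ p0

Result: YES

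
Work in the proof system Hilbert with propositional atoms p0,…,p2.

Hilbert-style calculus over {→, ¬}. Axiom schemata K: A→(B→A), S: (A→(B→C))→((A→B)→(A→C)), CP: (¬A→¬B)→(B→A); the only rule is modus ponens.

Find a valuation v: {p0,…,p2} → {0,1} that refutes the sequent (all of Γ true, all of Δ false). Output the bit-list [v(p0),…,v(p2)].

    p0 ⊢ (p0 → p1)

Truth-table refutation:
  v=000: Γ:[p0=F] Δ:[(p0 → p1)=T] refutes=False
  v=001: Γ:[p0=F] Δ:[(p0 → p1)=T] refutes=False
  v=010: Γ:[p0=F] Δ:[(p0 → p1)=T] refutes=False
  v=011: Γ:[p0=F] Δ:[(p0 → p1)=T] refutes=False
  v=100: Γ:[p0=T] Δ:[(p0 → p1)=F] refutes=True  ← countermodel

Result: [1, 0, 0]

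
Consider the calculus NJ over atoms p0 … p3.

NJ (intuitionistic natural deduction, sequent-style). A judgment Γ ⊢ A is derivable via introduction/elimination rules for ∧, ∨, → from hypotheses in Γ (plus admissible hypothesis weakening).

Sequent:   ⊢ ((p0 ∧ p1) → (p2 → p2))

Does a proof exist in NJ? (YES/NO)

Proof tree:
[→I]  ⊢ ((p0 ∧ p1) → (p2 → p2))
  [→I] (p0 ∧ p1) ⊢ (p2 → p2)
    [Wk] p2, (p0 ∧ p1) ⊢ p2
      [Ax] p2 ⊢ p2

Result: YES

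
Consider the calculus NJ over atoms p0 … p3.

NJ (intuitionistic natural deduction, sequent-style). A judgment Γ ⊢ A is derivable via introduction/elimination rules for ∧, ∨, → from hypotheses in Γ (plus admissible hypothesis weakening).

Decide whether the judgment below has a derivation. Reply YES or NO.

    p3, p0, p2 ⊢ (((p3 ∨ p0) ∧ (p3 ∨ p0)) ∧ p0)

Derivation trace:
[Wk] p3, p0, p2 ⊢ (((p3 ∨ p0) ∧ (p3 ∨ p0)) ∧ p0)
  [∧I] p3, p0 ⊢ (((p3 ∨ p0) ∧ (p3 ∨ p0)) ∧ p0)
    [∧I] p3 ⊢ ((p3 ∨ p0) ∧ (p3 ∨ p0))
      [∨I₁] p3 ⊢ (p3 ∨ p0)
        [Ax] p3 ⊢ p3
      [∨I₁] p3 ⊢ (p3 ∨ p0)
        [Ax] p3 ⊢ p3
    [Ax] p0 ⊢ p0

Result: YES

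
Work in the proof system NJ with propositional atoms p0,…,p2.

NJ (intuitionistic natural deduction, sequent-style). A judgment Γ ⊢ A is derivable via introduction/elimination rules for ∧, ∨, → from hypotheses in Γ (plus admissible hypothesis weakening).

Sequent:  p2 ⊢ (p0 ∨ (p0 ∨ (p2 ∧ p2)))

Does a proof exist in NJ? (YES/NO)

Proof tree:
[∨I₂] p2 ⊢ (p0 ∨ (p0 ∨ (p2 ∧ p2)))
  [∨I₂] p2 ⊢ (p0 ∨ (p2 ∧ p2))
    [∧I] p2 ⊢ (p2 ∧ p2)
      [Ax] p2 ⊢ p2
      [Ax] p2 ⊢ p2

Result: YES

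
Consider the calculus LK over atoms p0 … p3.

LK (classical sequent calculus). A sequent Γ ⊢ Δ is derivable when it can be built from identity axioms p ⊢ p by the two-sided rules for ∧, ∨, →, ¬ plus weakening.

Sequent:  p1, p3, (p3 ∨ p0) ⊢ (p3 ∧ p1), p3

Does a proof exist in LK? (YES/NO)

Proof tree:
[∨L] p1, p3, (p3 ∨ p0) ⊢ (p3 ∧ p1), p3
  [Ax] p3 ⊢ p3
  [∧R] p1, p3, p0 ⊢ (p3 ∧ p1)
    [Ax] p3 ⊢ p3
    [WL] p1, p0 ⊢ p1
      [Ax] p1 ⊢ p1

Result: YES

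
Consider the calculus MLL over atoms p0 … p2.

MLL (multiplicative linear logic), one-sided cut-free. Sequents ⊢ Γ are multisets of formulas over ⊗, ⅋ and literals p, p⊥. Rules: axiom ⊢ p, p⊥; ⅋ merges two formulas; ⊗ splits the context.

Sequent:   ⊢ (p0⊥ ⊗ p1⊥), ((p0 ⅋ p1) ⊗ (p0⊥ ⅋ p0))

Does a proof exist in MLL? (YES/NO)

Derivation (root first):
[⊗]  ⊢ (p0⊥ ⊗ p1⊥), ((p0 ⅋ p1) ⊗ (p0⊥ ⅋ p0))
  [⅋]  ⊢ (p0⊥ ⊗ p1⊥), (p0 ⅋ p1)
    [⊗]  ⊢ p0, p1, (p0⊥ ⊗ p1⊥)
      [Ax]  ⊢ p0, p0⊥
      [Ax]  ⊢ p1, p1⊥
  [⅋]  ⊢ (p0⊥ ⅋ p0)
    [Ax]  ⊢ p0, p0⊥

Result: YES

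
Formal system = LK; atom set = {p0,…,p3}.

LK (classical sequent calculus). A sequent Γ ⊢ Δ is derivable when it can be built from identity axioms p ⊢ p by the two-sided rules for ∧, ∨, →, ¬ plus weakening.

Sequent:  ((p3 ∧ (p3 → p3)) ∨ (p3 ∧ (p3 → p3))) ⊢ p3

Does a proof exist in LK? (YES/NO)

Derivation trace:
[∨L] ((p3 ∧ (p3 → p3)) ∨ (p3 ∧ (p3 → p3))) ⊢ p3
  [∧L] (p3 ∧ (p3 → p3)) ⊢ p3
    [→L] p3, (p3 → p3) ⊢ p3
      [Ax] p3 ⊢ p3
      [Ax] p3 ⊢ p3
  [∧L] (p3 ∧ (p3 → p3)) ⊢ p3
    [→L] p3, (p3 → p3) ⊢ p3
      [Ax] p3 ⊢ p3
      [Ax] p3 ⊢ p3

Result: YES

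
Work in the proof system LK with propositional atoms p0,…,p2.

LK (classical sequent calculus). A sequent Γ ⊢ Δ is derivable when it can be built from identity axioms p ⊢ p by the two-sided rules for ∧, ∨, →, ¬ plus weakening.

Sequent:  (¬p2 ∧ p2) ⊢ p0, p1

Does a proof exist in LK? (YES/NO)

Derivation trace:
[WR] (¬p2 ∧ p2) ⊢ p0, p1
  [∧L] (¬p2 ∧ p2) ⊢ p0
    [¬L] p2, ¬p2 ⊢ p0
      [WR] p2 ⊢ p2, p0
        [Ax] p2 ⊢ p2

Result: YES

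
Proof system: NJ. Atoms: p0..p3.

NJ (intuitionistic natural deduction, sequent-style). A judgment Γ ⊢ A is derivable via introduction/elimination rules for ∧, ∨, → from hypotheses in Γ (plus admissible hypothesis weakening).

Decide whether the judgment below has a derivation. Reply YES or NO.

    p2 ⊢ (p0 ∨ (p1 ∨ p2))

Derivation (root first):
[∨I₂] p2 ⊢ (p0 ∨ (p1 ∨ p2))
  [∨I₂] p2 ⊢ (p1 ∨ p2)
    [Ax] p2 ⊢ p2

Result: YES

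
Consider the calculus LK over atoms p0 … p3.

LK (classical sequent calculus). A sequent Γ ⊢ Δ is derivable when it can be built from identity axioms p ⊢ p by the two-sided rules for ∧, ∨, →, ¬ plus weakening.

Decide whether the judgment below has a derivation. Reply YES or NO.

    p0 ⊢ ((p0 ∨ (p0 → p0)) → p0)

Derivation (root first):
[→R] p0 ⊢ ((p0 ∨ (p0 → p0)) → p0)
  [∨L] p0, (p0 ∨ (p0 → p0)) ⊢ p0
    [Ax] p0 ⊢ p0
    [→L] p0, (p0 → p0) ⊢ p0
      [Ax] p0 ⊢ p0
      [Ax] p0 ⊢ p0

Result: YES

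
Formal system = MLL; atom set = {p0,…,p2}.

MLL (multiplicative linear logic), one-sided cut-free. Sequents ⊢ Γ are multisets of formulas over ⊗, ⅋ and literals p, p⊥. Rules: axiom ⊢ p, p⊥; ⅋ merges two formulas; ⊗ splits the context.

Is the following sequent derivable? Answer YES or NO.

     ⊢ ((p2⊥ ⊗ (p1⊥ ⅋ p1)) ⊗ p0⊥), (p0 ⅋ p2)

Derivation (root first):
[⅋]  ⊢ ((p2⊥ ⊗ (p1⊥ ⅋ p1)) ⊗ p0⊥), (p0 ⅋ p2)
  [⊗]  ⊢ p2, p0, ((p2⊥ ⊗ (p1⊥ ⅋ p1)) ⊗ p0⊥)
    [⊗]  ⊢ p2, (p2⊥ ⊗ (p1⊥ ⅋ p1))
      [Ax]  ⊢ p2, p2⊥
      [⅋]  ⊢ (p1⊥ ⅋ p1)
        [Ax]  ⊢ p1, p1⊥
    [Ax]  ⊢ p0, p0⊥

Result: YES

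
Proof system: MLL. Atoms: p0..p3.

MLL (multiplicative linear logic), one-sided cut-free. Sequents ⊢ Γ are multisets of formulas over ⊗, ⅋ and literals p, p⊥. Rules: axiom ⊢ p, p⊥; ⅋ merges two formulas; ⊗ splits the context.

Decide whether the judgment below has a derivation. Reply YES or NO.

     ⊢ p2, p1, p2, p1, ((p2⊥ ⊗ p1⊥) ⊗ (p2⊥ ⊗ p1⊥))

Proof tree:
[⊗]  ⊢ p2, p1, p2, p1, ((p2⊥ ⊗ p1⊥) ⊗ (p2⊥ ⊗ p1⊥))
  [⊗]  ⊢ p2, p1, (p2⊥ ⊗ p1⊥)
    [Ax]  ⊢ p2, p2⊥
    [Ax]  ⊢ p1, p1⊥
  [⊗]  ⊢ p2, p1, (p2⊥ ⊗ p1⊥)
    [Ax]  ⊢ p2, p2⊥
    [Ax]  ⊢ p1, p1⊥

Result: YES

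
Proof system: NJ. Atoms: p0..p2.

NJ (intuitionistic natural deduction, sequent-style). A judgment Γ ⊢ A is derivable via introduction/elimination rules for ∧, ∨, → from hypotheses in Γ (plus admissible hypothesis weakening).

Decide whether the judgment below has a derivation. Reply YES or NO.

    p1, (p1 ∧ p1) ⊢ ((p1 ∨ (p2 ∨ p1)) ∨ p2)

Proof tree:
[∨I₁] p1, (p1 ∧ p1) ⊢ ((p1 ∨ (p2 ∨ p1)) ∨ p2)
  [Wk] p1, (p1 ∧ p1) ⊢ (p1 ∨ (p2 ∨ p1))
    [∨I₂] p1 ⊢ (p1 ∨ (p2 ∨ p1))
      [∨I₂] p1 ⊢ (p2 ∨ p1)
        [Ax] p1 ⊢ p1

Result: YES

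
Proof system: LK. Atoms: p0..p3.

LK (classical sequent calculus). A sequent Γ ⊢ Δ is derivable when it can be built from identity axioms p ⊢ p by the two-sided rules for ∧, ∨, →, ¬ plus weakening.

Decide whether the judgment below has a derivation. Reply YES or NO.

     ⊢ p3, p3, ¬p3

Derivation (root first):
[¬R]  ⊢ p3, p3, ¬p3
  [WR] p3 ⊢ p3, p3
    [Ax] p3 ⊢ p3

Result: YES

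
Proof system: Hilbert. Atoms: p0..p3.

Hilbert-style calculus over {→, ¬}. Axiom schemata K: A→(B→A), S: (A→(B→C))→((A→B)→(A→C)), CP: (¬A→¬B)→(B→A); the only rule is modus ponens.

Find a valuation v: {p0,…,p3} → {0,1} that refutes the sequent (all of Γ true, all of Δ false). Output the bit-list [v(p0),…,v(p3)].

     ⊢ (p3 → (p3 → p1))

Truth-table refutation:
  v=0000: Γ:[] Δ:[(p3 → (p3 → p1))=T] refutes=False
  v=0001: Γ:[] Δ:[(p3 → (p3 → p1))=F] refutes=True  ← countermodel

Result: [0, 0, 0, 1]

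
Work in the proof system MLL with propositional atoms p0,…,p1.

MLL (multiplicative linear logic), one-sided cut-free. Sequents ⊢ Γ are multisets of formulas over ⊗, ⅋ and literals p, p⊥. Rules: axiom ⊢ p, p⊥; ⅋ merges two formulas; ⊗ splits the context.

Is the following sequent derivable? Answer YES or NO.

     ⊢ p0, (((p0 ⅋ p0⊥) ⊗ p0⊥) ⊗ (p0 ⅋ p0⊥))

Derivation trace:
[⊗]  ⊢ p0, (((p0 ⅋ p0⊥) ⊗ p0⊥) ⊗ (p0 ⅋ p0⊥))
  [⊗]  ⊢ p0, ((p0 ⅋ p0⊥) ⊗ p0⊥)
    [⅋]  ⊢ (p0 ⅋ p0⊥)
      [Ax]  ⊢ p0, p0⊥
    [Ax]  ⊢ p0, p0⊥
  [⅋]  ⊢ (p0 ⅋ p0⊥)
    [Ax]  ⊢ p0, p0⊥

Result: YES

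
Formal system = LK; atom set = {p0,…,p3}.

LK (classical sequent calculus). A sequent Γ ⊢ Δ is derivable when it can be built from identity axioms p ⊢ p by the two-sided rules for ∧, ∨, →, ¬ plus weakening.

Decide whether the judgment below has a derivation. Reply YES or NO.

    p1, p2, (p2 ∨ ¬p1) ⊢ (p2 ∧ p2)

Derivation (root first):
[∧R] p1, p2, (p2 ∨ ¬p1) ⊢ (p2 ∧ p2)
  [Ax] p2 ⊢ p2
  [∨L] p1, (p2 ∨ ¬p1) ⊢ p2
    [Ax] p2 ⊢ p2
    [¬L] p1, ¬p1 ⊢ 
      [Ax] p1 ⊢ p1

Result: YES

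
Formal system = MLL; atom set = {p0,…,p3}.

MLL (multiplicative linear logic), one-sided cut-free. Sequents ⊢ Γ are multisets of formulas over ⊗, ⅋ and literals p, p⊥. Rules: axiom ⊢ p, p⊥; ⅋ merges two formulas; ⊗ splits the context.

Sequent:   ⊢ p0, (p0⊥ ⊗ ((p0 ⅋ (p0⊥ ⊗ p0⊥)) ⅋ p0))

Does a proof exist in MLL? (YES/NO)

Proof tree:
[⊗]  ⊢ p0, (p0⊥ ⊗ ((p0 ⅋ (p0⊥ ⊗ p0⊥)) ⅋ p0))
  [Ax]  ⊢ p0, p0⊥
  [⅋]  ⊢ ((p0 ⅋ (p0⊥ ⊗ p0⊥)) ⅋ p0)
    [⅋]  ⊢ p0, (p0 ⅋ (p0⊥ ⊗ p0⊥))
      [⊗]  ⊢ p0, p0, (p0⊥ ⊗ p0⊥)
        [Ax]  ⊢ p0, p0⊥
        [Ax]  ⊢ p0, p0⊥

Result: YES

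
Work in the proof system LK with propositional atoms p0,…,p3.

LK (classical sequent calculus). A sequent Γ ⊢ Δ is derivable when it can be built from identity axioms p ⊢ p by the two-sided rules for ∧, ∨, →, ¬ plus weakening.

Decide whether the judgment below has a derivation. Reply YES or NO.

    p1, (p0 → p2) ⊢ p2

Search for a countermodel by truth-table:
  v=0000: Γ:[p1=F, (p0 → p2)=T] Δ:[p2=F] refutes=False
  v=0001: Γ:[p1=F, (p0 → p2)=T] Δ:[p2=F] refutes=False
  v=0010: Γ:[p1=F, (p0 → p2)=T] Δ:[p2=T] refutes=False
  v=0011: Γ:[p1=F, (p0 → p2)=T] Δ:[p2=T] refutes=False
  v=0100: Γ:[p1=T, (p0 → p2)=T] Δ:[p2=F] refutes=True  ← countermodel

Result: NO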